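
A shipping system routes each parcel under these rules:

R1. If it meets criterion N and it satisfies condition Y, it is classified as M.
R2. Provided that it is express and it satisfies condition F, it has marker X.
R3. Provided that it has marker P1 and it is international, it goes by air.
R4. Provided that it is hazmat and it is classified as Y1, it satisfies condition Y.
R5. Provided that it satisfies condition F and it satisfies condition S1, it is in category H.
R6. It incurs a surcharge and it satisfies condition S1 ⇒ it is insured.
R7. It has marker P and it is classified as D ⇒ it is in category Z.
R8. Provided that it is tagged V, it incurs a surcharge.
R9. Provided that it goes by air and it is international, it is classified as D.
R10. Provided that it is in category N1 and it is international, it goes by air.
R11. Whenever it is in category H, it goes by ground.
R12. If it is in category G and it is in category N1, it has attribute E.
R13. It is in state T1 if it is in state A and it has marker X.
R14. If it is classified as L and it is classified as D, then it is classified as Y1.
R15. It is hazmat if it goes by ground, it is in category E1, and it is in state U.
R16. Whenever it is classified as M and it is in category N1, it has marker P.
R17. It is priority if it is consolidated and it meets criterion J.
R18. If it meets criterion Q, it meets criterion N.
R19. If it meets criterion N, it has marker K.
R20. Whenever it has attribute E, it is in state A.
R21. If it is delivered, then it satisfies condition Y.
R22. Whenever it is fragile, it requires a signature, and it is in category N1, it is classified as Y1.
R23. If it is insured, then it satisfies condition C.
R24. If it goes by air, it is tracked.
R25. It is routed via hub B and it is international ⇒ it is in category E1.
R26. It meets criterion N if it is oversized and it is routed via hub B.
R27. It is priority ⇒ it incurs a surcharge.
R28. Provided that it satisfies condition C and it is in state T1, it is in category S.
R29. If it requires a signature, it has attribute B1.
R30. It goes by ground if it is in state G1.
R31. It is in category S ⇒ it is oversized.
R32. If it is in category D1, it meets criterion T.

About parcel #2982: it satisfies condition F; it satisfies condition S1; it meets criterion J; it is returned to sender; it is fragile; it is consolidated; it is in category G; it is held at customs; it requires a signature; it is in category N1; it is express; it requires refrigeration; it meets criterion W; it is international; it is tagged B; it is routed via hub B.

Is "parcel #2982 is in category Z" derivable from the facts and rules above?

Forward chaining from the given facts derives: has marker X, is in category H, goes by air, goes by ground, has attribute E, is priority, is in state A, is classified as Y1, is tracked, is in category E1, incurs a surcharge, has attribute B1, is insured, is classified as D, is in state T1, satisfies condition C, is in category S, is oversized, meets criterion N, has marker K.
The only rule concluding "it is in category Z" is R7, which needs "it has marker P"; that is never established.

No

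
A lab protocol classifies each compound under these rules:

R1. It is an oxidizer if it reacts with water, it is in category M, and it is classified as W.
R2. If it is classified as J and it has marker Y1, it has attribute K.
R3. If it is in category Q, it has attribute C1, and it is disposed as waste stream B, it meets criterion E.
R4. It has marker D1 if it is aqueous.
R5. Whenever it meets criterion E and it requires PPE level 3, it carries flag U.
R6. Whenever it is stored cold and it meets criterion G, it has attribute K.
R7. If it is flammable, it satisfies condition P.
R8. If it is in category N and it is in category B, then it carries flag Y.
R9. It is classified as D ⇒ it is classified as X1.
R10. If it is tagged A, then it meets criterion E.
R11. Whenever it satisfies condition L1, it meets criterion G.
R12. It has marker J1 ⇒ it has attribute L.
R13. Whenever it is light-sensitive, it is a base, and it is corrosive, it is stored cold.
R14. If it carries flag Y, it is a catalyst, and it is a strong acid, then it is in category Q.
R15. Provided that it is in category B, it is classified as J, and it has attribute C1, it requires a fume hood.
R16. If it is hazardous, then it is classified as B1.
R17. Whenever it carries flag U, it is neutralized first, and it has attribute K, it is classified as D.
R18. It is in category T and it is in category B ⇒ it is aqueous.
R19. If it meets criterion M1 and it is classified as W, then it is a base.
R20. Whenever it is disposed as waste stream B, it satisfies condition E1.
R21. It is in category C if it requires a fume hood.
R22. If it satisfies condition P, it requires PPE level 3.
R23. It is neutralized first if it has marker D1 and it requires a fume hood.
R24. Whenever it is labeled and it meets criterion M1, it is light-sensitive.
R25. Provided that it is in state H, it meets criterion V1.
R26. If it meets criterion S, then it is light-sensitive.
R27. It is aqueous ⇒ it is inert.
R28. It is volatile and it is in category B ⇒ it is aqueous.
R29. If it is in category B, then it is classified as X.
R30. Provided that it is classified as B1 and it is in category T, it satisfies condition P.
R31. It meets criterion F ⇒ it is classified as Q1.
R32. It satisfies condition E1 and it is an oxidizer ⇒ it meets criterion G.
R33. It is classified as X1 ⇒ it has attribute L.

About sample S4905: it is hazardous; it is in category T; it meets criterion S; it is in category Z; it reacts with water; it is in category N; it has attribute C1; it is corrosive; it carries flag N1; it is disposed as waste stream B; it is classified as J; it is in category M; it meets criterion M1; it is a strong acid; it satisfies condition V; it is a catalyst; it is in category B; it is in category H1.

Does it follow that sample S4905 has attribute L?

Forward chaining from the given facts derives: carries flag Y, is in category Q, requires a fume hood, is classified as B1, is aqueous, satisfies condition E1, is in category C, is light-sensitive, is inert, is classified as X, satisfies condition P, meets criterion E, has marker D1, requires PPE level 3, is neutralized first, carries flag U.
Rules concluding "it has attribute L": R12 needs "it has marker J1"; R33 needs "it is classified as X1" — none of these are established.

No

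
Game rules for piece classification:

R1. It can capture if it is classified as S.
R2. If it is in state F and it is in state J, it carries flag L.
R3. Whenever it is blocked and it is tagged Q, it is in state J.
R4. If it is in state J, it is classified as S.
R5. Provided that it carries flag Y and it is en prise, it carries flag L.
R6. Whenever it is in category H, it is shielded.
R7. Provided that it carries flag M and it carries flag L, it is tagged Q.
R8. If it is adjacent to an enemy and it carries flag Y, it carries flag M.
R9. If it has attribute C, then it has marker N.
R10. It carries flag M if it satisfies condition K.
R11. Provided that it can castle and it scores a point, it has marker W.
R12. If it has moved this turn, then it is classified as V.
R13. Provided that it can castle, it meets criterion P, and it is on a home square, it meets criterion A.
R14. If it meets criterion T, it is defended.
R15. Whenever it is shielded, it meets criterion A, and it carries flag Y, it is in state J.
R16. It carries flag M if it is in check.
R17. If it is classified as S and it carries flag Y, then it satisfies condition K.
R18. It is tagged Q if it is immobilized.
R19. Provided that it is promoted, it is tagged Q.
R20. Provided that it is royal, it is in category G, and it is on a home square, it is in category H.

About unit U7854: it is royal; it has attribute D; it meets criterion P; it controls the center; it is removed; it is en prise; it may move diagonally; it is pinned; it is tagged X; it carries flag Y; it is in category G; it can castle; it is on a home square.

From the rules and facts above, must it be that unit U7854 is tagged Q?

Yes

By R5 (it carries flag Y, it is en prise): it carries flag L.
By R13 (it can castle, it meets criterion P, it is on a home square): it meets criterion A.
By R20 (it is royal, it is in category G, it is on a home square): it is in category H.
By R6 (it is in category H): it is shielded.
By R15 (it is shielded, it meets criterion A, it carries flag Y): it is in state J.
By R4 (it is in state J): it is classified as S.
By R17 (it is classified as S, it carries flag Y): it satisfies condition K.
By R10 (it satisfies condition K): it carries flag M.
By R7 (it carries flag M, it carries flag L): it is tagged Q.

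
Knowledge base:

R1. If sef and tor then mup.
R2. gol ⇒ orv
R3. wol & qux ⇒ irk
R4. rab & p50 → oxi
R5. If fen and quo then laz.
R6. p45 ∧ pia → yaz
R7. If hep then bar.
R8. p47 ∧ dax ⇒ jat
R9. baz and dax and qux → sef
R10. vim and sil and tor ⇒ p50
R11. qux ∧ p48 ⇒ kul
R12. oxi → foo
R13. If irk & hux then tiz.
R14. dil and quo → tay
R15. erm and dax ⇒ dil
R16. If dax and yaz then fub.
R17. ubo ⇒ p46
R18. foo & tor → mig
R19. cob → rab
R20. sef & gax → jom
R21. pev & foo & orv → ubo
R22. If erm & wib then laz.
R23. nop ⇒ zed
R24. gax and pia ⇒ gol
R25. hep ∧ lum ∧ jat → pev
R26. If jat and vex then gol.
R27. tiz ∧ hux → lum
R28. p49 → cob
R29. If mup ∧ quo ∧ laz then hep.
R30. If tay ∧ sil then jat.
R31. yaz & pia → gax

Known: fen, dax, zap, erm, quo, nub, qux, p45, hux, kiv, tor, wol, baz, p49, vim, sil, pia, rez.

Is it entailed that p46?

Yes

irk  (by R3: wol, qux)
laz  (by R5: fen, quo)
yaz  (by R6: p45, pia)
sef  (by R9: baz, dax, qux)
p50  (by R10: vim, sil, tor)
tiz  (by R13: irk, hux)
dil  (by R15: erm, dax)
lum  (by R27: tiz, hux)
cob  (by R28: p49)
gax  (by R31: yaz, pia)
mup  (by R1: sef, tor)
tay  (by R14: dil, quo)
rab  (by R19: cob)
gol  (by R24: gax, pia)
hep  (by R29: mup, quo, laz)
jat  (by R30: tay, sil)
orv  (by R2: gol)
oxi  (by R4: rab, p50)
foo  (by R12: oxi)
pev  (by R25: hep, lum, jat)
ubo  (by R21: pev, foo, orv)
p46  (by R17: ubo)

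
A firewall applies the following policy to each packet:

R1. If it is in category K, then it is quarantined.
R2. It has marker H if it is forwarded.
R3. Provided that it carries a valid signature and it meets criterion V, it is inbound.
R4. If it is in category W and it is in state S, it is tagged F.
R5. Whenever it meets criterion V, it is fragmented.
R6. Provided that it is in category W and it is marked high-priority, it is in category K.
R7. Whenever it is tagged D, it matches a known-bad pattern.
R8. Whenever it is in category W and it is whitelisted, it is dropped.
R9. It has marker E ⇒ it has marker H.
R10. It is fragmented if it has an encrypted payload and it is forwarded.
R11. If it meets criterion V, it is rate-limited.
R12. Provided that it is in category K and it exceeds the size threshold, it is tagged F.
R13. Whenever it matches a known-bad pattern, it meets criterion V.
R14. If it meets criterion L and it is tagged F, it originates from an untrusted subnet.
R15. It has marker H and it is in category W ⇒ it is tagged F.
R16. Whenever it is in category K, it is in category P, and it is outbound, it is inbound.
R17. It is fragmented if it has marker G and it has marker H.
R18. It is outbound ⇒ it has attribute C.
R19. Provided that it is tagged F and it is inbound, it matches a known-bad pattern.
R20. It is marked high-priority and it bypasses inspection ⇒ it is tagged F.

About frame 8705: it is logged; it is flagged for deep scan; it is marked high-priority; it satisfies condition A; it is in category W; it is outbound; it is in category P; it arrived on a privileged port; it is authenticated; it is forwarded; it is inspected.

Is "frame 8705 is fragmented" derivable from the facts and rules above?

Yes

By R2 (it is forwarded): it has marker H.
By R6 (it is in category W, it is marked high-priority): it is in category K.
By R15 (it has marker H, it is in category W): it is tagged F.
By R16 (it is in category K, it is in category P, it is outbound): it is inbound.
By R19 (it is tagged F, it is inbound): it matches a known-bad pattern.
By R13 (it matches a known-bad pattern): it meets criterion V.
By R5 (it meets criterion V): it is fragmented.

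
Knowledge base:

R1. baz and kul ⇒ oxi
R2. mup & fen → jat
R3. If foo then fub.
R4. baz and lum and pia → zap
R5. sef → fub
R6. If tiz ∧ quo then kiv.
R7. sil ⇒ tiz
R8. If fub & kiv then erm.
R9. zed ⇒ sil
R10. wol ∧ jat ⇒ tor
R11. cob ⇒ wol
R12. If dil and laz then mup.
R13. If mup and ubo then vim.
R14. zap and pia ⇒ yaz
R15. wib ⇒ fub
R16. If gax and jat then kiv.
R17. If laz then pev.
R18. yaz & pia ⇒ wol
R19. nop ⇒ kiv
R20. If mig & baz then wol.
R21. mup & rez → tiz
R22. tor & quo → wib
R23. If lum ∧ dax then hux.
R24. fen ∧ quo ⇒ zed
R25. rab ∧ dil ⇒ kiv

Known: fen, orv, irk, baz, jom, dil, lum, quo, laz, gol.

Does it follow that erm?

No

Forward chaining from the given facts derives: mup, pev, zed, jat, sil, tiz, kiv.
The only rule concluding erm is R8, which needs fub; that is never established.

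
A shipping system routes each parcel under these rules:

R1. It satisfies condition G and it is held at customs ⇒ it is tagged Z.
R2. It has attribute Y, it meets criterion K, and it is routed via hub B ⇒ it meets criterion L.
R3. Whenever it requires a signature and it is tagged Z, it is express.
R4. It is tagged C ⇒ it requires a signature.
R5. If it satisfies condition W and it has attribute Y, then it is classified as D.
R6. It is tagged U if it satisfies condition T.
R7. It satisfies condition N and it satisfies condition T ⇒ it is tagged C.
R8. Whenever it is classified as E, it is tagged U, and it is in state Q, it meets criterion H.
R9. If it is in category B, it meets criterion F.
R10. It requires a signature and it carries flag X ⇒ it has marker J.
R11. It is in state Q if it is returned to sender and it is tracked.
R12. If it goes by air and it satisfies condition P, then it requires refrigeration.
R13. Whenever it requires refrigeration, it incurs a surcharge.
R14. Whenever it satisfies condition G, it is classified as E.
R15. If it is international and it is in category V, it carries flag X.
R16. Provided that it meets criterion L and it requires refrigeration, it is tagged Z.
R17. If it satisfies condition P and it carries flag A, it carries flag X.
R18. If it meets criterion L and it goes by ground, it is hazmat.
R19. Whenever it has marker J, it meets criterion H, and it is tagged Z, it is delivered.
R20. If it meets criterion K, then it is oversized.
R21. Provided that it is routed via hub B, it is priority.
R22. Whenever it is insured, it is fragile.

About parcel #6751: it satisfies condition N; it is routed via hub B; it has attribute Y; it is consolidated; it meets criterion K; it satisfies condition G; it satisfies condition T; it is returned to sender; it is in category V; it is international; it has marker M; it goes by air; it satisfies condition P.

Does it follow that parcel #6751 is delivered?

No

Forward chaining from the given facts derives: meets criterion L, is tagged U, is tagged C, requires refrigeration, incurs a surcharge, is classified as E, carries flag X, is tagged Z, is oversized, is priority, requires a signature, has marker J, is express.
The only rule concluding "it is delivered" is R19, which needs "it meets criterion H"; that is never established.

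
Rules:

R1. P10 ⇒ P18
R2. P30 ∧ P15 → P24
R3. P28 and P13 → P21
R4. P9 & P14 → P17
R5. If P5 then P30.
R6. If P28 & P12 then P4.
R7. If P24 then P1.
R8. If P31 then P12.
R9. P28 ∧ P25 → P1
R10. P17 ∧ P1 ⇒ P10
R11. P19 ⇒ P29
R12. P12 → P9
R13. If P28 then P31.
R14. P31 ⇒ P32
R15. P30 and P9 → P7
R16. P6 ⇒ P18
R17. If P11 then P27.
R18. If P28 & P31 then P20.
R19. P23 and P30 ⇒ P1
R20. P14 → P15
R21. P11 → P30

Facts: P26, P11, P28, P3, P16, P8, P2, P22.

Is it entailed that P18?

No

Forward chaining from the given facts derives: P31, P32, P27, P20, P30, P12, P9, P7, P4.
Rules concluding P18: R1 needs P10; R16 needs P6 — none of these are established.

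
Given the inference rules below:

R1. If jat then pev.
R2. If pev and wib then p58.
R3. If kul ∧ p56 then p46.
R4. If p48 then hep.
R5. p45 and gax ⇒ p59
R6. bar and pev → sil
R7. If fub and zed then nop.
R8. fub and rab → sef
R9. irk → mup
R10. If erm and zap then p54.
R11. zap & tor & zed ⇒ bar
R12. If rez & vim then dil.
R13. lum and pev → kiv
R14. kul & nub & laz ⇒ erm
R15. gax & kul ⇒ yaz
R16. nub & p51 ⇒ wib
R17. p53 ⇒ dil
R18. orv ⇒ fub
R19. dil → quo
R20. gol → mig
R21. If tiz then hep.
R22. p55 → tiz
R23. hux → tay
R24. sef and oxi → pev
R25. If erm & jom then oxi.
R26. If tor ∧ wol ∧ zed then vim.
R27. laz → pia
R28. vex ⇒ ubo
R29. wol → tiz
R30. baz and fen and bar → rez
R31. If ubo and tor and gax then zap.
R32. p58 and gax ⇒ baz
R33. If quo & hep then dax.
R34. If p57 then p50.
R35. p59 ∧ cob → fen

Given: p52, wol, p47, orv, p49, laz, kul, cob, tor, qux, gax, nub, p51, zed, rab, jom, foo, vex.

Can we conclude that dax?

No

Forward chaining from the given facts derives: erm, yaz, wib, fub, oxi, vim, pia, ubo, tiz, zap, nop, sef, p54, bar, hep, pev, p58, sil, baz.
The only rule concluding dax is R33, which needs quo; that is never established.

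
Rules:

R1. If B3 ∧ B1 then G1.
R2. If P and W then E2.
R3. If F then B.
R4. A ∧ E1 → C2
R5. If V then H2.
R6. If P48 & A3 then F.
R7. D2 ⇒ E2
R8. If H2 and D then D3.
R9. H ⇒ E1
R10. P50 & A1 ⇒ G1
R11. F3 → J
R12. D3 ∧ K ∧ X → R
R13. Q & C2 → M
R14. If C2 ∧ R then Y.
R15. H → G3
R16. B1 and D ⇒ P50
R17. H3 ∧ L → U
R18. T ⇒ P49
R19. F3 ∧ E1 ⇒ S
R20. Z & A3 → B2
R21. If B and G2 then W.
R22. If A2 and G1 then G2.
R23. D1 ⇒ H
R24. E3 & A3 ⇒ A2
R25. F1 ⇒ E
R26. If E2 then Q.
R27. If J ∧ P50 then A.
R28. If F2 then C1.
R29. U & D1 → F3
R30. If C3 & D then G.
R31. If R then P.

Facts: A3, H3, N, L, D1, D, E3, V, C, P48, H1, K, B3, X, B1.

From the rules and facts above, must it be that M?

G1  (by R1: B3, B1)
H2  (by R5: V)
F  (by R6: P48, A3)
D3  (by R8: H2, D)
R  (by R12: D3, K, X)
P50  (by R16: B1, D)
U  (by R17: H3, L)
H  (by R23: D1)
A2  (by R24: E3, A3)
F3  (by R29: U, D1)
P  (by R31: R)
B  (by R3: F)
E1  (by R9: H)
J  (by R11: F3)
G2  (by R22: A2, G1)
A  (by R27: J, P50)
C2  (by R4: A, E1)
W  (by R21: B, G2)
E2  (by R2: P, W)
Q  (by R26: E2)
M  (by R13: Q, C2)

Yes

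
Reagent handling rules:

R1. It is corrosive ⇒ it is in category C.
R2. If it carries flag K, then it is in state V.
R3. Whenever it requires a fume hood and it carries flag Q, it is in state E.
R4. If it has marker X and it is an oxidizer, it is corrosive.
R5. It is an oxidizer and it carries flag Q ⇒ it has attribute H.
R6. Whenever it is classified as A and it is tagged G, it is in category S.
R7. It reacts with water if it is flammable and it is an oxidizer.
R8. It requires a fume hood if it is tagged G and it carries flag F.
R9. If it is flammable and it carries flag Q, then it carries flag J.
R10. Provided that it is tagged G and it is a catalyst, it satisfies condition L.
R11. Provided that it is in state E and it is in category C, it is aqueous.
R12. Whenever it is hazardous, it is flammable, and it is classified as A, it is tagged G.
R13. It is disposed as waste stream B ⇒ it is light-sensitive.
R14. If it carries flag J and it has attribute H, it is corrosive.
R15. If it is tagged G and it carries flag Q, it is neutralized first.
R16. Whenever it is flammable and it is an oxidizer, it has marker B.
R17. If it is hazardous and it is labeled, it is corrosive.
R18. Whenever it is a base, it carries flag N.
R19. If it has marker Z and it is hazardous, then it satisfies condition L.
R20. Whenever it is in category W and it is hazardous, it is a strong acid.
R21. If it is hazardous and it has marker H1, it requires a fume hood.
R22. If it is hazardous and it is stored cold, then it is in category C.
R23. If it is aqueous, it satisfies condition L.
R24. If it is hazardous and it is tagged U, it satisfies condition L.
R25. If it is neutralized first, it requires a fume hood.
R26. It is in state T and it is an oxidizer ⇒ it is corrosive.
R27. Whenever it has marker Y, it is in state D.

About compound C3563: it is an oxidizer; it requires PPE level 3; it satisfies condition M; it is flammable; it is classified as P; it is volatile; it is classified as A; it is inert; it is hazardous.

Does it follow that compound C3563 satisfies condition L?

No

Forward chaining from the given facts derives: reacts with water, is tagged G, has marker B, is in category S.
Rules concluding "it satisfies condition L": R10 needs "it is a catalyst"; R19 needs "it has marker Z"; R23 needs "it is aqueous"; R24 needs "it is tagged U" — none of these are established.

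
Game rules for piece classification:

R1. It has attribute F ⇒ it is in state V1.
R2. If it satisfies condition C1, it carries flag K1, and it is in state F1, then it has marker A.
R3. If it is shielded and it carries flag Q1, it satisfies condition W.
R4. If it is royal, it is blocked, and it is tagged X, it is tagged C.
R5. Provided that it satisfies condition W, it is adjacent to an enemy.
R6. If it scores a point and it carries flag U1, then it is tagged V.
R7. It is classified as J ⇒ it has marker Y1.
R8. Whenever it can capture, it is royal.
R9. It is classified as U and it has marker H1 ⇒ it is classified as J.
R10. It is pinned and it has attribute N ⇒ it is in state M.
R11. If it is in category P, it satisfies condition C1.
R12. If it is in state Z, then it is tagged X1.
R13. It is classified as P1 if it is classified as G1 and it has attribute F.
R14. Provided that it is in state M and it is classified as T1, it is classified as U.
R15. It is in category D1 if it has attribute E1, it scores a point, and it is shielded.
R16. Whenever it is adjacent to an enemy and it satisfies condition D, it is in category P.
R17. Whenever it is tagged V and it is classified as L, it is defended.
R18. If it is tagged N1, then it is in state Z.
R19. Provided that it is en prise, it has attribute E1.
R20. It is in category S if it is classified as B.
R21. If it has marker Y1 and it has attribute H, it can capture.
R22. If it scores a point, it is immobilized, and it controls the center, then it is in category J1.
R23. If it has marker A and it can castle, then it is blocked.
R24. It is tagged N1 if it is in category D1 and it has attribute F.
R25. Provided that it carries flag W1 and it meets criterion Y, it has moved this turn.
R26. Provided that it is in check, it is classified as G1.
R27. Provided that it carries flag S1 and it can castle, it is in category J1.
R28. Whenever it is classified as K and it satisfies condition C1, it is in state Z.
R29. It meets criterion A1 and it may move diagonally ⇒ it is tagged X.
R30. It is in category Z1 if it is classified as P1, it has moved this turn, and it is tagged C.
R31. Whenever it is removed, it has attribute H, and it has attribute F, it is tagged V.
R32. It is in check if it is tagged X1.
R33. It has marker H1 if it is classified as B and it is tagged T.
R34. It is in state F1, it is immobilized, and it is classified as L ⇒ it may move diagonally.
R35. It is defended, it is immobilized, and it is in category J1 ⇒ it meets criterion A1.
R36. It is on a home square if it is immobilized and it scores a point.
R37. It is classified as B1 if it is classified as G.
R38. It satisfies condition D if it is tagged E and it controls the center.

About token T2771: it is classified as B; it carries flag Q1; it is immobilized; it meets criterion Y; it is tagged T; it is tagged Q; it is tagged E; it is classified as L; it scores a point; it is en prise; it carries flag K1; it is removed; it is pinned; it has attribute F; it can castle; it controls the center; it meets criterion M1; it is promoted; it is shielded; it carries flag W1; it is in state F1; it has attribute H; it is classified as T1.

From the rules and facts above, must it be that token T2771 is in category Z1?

Forward chaining from the given facts derives: is in state V1, satisfies condition W, is adjacent to an enemy, has attribute E1, is in category S, is in category J1, has moved this turn, is tagged V, has marker H1, may move diagonally, is on a home square, satisfies condition D, is in category D1, is in category P, is defended, is tagged N1, meets criterion A1, satisfies condition C1, is in state Z, is tagged X, has marker A, is tagged X1, is blocked, is in check, is classified as G1, is classified as P1.
The only rule concluding "it is in category Z1" is R30, which needs "it is tagged C"; that is never established.

No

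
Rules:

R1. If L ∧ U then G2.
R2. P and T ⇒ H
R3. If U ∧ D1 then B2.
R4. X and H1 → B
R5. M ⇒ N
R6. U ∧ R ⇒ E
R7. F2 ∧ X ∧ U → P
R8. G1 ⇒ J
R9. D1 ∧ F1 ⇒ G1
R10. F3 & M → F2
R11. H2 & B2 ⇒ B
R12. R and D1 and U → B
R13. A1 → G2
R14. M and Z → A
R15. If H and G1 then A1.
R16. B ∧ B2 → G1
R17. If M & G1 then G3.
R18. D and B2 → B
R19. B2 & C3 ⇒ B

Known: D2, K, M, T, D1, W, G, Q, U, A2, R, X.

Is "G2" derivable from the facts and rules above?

Forward chaining from the given facts derives: B2, N, E, B, G1, G3, J.
Rules concluding G2: R1 needs L; R13 needs A1 — none of these are established.

No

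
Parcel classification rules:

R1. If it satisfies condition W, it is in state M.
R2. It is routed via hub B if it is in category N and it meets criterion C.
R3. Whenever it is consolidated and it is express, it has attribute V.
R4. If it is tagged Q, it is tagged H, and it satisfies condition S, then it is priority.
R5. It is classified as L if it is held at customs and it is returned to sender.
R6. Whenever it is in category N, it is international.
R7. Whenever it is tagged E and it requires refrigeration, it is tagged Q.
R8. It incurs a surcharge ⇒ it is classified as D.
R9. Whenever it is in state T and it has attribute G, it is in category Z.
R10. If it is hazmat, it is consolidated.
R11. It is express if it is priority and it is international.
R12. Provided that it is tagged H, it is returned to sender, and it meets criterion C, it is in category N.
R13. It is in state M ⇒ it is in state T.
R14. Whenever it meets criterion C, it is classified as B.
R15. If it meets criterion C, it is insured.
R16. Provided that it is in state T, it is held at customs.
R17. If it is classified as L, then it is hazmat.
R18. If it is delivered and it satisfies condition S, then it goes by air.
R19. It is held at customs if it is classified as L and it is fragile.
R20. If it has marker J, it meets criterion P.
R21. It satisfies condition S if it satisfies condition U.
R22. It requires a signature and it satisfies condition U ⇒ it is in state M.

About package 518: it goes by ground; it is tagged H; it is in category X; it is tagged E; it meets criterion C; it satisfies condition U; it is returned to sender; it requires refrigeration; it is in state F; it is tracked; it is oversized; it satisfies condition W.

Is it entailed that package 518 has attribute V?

Yes

By R1 (it satisfies condition W): it is in state M.
By R7 (it is tagged E, it requires refrigeration): it is tagged Q.
By R12 (it is tagged H, it is returned to sender, it meets criterion C): it is in category N.
By R13 (it is in state M): it is in state T.
By R16 (it is in state T): it is held at customs.
By R21 (it satisfies condition U): it satisfies condition S.
By R4 (it is tagged Q, it is tagged H, it satisfies condition S): it is priority.
By R5 (it is held at customs, it is returned to sender): it is classified as L.
By R6 (it is in category N): it is international.
By R11 (it is priority, it is international): it is express.
By R17 (it is classified as L): it is hazmat.
By R10 (it is hazmat): it is consolidated.
By R3 (it is consolidated, it is express): it has attribute V.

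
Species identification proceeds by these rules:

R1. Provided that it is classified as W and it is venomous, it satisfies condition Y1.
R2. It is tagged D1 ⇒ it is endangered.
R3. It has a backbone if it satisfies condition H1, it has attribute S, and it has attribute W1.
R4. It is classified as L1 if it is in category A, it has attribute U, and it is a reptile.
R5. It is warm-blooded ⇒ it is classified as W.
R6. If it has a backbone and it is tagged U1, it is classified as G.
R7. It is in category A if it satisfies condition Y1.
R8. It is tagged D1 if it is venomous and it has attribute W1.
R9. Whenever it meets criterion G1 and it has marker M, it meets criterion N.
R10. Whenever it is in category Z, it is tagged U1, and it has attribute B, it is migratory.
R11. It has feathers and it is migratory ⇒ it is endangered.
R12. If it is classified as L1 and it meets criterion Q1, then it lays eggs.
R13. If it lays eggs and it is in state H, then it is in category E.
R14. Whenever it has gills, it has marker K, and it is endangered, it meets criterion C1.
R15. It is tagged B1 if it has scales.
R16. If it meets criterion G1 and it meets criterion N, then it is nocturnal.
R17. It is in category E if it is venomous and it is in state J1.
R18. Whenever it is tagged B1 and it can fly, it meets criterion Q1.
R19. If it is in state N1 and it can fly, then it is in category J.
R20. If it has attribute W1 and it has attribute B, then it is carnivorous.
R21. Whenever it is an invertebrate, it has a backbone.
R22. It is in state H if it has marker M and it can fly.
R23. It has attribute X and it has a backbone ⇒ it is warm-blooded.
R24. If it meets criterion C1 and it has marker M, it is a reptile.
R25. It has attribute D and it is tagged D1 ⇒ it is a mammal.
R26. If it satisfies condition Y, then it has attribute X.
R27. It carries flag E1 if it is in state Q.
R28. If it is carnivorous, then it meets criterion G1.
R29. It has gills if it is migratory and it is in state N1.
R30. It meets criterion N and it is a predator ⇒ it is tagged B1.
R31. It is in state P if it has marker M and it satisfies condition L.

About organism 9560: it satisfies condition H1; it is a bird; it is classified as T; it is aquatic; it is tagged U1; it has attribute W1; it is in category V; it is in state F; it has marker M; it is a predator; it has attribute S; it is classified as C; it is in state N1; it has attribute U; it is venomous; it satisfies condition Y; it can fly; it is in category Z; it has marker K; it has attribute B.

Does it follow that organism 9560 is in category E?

Yes

By R3 (it satisfies condition H1, it has attribute S, it has attribute W1): it has a backbone.
By R8 (it is venomous, it has attribute W1): it is tagged D1.
By R10 (it is in category Z, it is tagged U1, it has attribute B): it is migratory.
By R20 (it has attribute W1, it has attribute B): it is carnivorous.
By R22 (it has marker M, it can fly): it is in state H.
By R26 (it satisfies condition Y): it has attribute X.
By R28 (it is carnivorous): it meets criterion G1.
By R29 (it is migratory, it is in state N1): it has gills.
By R2 (it is tagged D1): it is endangered.
By R9 (it meets criterion G1, it has marker M): it meets criterion N.
By R14 (it has gills, it has marker K, it is endangered): it meets criterion C1.
By R23 (it has attribute X, it has a backbone): it is warm-blooded.
By R24 (it meets criterion C1, it has marker M): it is a reptile.
By R30 (it meets criterion N, it is a predator): it is tagged B1.
By R5 (it is warm-blooded): it is classified as W.
By R18 (it is tagged B1, it can fly): it meets criterion Q1.
By R1 (it is classified as W, it is venomous): it satisfies condition Y1.
By R7 (it satisfies condition Y1): it is in category A.
By R4 (it is in category A, it has attribute U, it is a reptile): it is classified as L1.
By R12 (it is classified as L1, it meets criterion Q1): it lays eggs.
By R13 (it lays eggs, it is in state H): it is in category E.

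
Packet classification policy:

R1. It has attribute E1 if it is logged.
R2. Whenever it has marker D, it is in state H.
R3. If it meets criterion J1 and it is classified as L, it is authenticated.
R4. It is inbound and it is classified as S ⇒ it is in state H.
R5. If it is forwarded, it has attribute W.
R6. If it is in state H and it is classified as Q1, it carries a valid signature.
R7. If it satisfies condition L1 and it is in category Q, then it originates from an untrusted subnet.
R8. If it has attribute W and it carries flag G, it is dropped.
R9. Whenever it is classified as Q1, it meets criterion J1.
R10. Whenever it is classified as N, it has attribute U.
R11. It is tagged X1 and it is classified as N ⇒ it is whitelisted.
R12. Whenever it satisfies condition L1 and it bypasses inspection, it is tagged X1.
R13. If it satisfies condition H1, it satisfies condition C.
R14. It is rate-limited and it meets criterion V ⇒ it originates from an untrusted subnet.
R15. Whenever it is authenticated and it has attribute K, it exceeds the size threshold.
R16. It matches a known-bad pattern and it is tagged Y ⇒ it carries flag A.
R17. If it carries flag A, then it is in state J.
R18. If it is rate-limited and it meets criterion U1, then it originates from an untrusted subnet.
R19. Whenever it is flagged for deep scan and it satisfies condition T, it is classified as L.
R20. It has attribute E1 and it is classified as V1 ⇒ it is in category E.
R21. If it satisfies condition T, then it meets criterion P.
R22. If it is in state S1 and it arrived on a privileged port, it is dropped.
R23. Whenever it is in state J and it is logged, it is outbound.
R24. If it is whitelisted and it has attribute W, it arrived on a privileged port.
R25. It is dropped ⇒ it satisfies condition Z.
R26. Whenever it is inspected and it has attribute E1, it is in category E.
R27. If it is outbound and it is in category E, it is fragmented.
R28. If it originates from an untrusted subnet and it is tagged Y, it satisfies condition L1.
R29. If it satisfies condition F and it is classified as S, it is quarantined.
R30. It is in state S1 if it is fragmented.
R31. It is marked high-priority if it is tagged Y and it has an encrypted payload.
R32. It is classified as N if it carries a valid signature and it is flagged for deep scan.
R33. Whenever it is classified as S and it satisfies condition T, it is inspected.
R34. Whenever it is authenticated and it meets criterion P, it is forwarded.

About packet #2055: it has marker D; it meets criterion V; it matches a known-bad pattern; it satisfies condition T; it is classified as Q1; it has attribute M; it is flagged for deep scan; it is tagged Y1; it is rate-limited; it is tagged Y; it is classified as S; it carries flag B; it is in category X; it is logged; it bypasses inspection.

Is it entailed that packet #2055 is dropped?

Yes

By R1 (it is logged): it has attribute E1.
By R2 (it has marker D): it is in state H.
By R6 (it is in state H, it is classified as Q1): it carries a valid signature.
By R9 (it is classified as Q1): it meets criterion J1.
By R14 (it is rate-limited, it meets criterion V): it originates from an untrusted subnet.
By R16 (it matches a known-bad pattern, it is tagged Y): it carries flag A.
By R17 (it carries flag A): it is in state J.
By R19 (it is flagged for deep scan, it satisfies condition T): it is classified as L.
By R21 (it satisfies condition T): it meets criterion P.
By R23 (it is in state J, it is logged): it is outbound.
By R28 (it originates from an untrusted subnet, it is tagged Y): it satisfies condition L1.
By R32 (it carries a valid signature, it is flagged for deep scan): it is classified as N.
By R33 (it is classified as S, it satisfies condition T): it is inspected.
By R3 (it meets criterion J1, it is classified as L): it is authenticated.
By R12 (it satisfies condition L1, it bypasses inspection): it is tagged X1.
By R26 (it is inspected, it has attribute E1): it is in category E.
By R27 (it is outbound, it is in category E): it is fragmented.
By R30 (it is fragmented): it is in state S1.
By R34 (it is authenticated, it meets criterion P): it is forwarded.
By R5 (it is forwarded): it has attribute W.
By R11 (it is tagged X1, it is classified as N): it is whitelisted.
By R24 (it is whitelisted, it has attribute W): it arrived on a privileged port.
By R22 (it is in state S1, it arrived on a privileged port): it is dropped.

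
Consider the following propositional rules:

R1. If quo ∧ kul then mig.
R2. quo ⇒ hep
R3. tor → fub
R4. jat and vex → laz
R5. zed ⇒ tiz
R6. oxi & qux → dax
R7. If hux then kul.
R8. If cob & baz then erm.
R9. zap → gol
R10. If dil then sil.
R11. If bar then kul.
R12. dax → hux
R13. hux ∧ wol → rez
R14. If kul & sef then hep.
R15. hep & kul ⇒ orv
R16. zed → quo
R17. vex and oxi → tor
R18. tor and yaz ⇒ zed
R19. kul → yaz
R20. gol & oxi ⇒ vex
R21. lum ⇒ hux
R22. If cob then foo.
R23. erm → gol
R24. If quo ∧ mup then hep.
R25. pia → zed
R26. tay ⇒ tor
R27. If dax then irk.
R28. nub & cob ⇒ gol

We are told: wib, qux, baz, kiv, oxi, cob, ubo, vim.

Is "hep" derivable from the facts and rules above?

Yes

dax  (by R6: oxi, qux)
erm  (by R8: cob, baz)
hux  (by R12: dax)
gol  (by R23: erm)
kul  (by R7: hux)
yaz  (by R19: kul)
vex  (by R20: gol, oxi)
tor  (by R17: vex, oxi)
zed  (by R18: tor, yaz)
quo  (by R16: zed)
hep  (by R2: quo)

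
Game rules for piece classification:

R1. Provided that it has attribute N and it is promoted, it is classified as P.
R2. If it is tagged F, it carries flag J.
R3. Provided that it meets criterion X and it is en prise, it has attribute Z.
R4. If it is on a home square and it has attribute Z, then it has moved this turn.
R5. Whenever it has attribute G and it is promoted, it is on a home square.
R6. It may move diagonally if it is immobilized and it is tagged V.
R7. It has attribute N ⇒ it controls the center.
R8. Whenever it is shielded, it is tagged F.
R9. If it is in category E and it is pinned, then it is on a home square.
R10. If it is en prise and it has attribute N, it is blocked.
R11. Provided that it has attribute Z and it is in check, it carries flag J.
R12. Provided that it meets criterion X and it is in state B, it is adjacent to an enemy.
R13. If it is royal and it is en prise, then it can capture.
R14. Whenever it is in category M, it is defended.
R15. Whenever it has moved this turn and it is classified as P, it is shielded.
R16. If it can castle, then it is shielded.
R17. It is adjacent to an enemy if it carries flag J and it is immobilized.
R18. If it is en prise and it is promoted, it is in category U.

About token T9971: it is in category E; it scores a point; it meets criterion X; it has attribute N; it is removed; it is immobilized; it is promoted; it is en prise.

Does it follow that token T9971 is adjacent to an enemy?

No

Forward chaining from the given facts derives: is classified as P, has attribute Z, controls the center, is blocked, is in category U.
Rules concluding "it is adjacent to an enemy": R12 needs "it is in state B"; R17 needs "it carries flag J" — none of these are established.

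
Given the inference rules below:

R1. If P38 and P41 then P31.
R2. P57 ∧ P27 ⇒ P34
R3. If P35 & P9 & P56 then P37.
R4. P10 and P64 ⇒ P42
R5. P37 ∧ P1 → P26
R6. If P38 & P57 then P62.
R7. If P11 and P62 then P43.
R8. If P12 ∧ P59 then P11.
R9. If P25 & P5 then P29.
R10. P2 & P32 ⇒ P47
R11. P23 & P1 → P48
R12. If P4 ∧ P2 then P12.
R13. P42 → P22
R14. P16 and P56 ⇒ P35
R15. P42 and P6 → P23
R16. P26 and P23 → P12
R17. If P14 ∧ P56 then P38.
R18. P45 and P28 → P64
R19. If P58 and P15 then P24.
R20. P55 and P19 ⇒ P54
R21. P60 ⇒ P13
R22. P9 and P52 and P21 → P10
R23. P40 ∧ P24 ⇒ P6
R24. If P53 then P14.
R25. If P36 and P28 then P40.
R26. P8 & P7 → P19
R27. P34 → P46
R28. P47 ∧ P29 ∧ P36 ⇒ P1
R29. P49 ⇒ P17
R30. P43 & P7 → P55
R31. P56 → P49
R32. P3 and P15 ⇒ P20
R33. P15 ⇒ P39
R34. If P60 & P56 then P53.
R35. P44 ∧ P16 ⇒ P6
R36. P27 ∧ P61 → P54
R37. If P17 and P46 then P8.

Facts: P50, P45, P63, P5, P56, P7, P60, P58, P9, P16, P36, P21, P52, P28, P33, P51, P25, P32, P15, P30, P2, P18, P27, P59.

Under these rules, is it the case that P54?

No

Forward chaining from the given facts derives: P29, P47, P35, P64, P24, P13, P10, P40, P1, P49, P39, P53, P37, P42, P26, P22, P6, P14, P17, P23, P12, P38, P11, P48.
Rules concluding P54: R20 needs P55; R36 needs P61 — none of these are established.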